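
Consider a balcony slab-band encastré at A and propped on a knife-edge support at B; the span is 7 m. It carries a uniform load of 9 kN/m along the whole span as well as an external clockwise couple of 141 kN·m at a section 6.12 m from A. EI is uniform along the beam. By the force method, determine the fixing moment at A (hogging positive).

Remove the prop at B; the released (primary) structure is a cantilever built in at A.
Primary-structure tip deflection at B by superposition:
  UDL 9: wL⁴/(8EI) = 2701/EI
  clockwise couple 141 at a = 6.12: M₀a(2L − a)/(2EI) = 3400/EI
  δ_0 = 6101/EI
Flexibility coefficient — unit upward force at B: δ_{BB} = L³/(3EI) = 114.3/EI.
Compatibility at B: δ_0 − R_B·δ_{BB} = 0, so R_B = 6101/114.3 = 53.36 kN.
Moment equilibrium about A: M_A = Σ(load moments about A) − R_B·L = 361.5 − 53.36×7 = -12.03 kN·m.

M_A = -12.03 kN·m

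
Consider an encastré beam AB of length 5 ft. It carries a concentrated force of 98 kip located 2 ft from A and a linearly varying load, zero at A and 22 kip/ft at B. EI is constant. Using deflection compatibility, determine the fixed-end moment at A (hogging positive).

M_A = 88.89 kip·ft

Take the two fixed-end moments M_A, M_B as redundants; the released structure is the simple span AB.
Simple-span end rotations at A and B under the given loads:
  at A: point load 98 at a = 2: Pab(L + b)/(6LEI) = 156.8/EI
  at B: point load 98 at a = 2: Pab(L + a)/(6LEI) = 137.2/EI
  at A: triangular load, peak 22: 7w₀L³/(360EI) = 53.47/EI
  at B: triangular load, peak 22: w₀L³/(45EI) = 61.11/EI
  θ_A0 = 210.3/EI,  θ_B0 = 198.3/EI
Flexibility coefficients: a unit moment at one end gives L/(3EI) there and L/(6EI) at the far end, so f₁₁ = f₂₂ = 1.667/EI and f₁₂ = f₂₁ = 0.8333/EI.
Compatibility — zero rotation at each built-in end:
  1.667 M_A + 0.8333 M_B = 210.3
  0.8333 M_A + 1.667 M_B = 198.3
Solving the pair gives M_A = 88.89 kip·ft and M_B = 74.54 kip·ft (hogging).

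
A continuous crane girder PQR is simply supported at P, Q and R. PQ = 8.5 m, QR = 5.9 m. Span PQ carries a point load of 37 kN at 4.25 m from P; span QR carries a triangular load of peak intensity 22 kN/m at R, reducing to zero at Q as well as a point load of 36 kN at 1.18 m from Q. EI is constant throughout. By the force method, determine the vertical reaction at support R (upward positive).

R_R = 39.34 kN

Insert a hinge at Q; M_Q is the redundant, and each span becomes simply supported.
Rotations at Q on the released spans (each span's end-slope, ×1/EI):
  span PQ: point load 37 at a = 4.25: Pab(L + a)/(6LEI) = 167.1/EI
  span QR: triangular load, peak 22: 7w₀L³/(360EI) = 87.86/EI
  span QR: point load 36 at a = 1.18: Pab(L + b)/(6LEI) = 60.15/EI
  relative rotation θ_0 = (167.1 + 148)/EI = 315.1/EI
A unit hogging moment at Q produces rotation L₁/(3EI) + L₂/(3EI) = 4.8/EI.
Compatibility: M_Q·(L₁+L₂)/(3EI) = θ_0, giving M_Q = 65.64 kN·m (hogging).
Span QR, ΣM about R: R_Q^{QR}·5.9 = 297.6 + 65.64, so R_Q^{QR} = 61.56 kN and R_R = 100.9 − 61.56 = 39.34 kN.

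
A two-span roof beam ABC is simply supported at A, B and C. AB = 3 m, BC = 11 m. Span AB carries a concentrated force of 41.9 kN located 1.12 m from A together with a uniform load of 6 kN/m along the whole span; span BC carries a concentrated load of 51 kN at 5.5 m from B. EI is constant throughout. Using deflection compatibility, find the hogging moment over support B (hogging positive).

M_B = 88.42 kN·m

Release continuity at B by inserting a hinge; the redundant is the internal moment M_B. The primary structure is two simply-supported spans AB and BC.
Rotations at B on the released spans (each span's end-slope, ×1/EI):
  span AB: point load 41.9 at a = 1.12: Pab(L + a)/(6LEI) = 20.19/EI
  span AB: UDL 6: wL³/(24EI) = 6.75/EI
  span BC: point load 51 at a = 5.5: Pab(L + b)/(6LEI) = 385.7/EI
  relative rotation θ_0 = (26.94 + 385.7)/EI = 412.6/EI
A unit hogging moment at B produces rotation L₁/(3EI) + L₂/(3EI) = 4.667/EI.
Compatibility: M_B·(L₁+L₂)/(3EI) = θ_0, giving M_B = 88.42 kN·m (hogging).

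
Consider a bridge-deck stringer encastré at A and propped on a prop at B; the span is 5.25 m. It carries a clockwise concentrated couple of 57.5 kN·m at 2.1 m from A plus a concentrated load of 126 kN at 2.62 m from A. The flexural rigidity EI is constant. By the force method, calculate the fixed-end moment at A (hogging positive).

M_A = 126.4 kN·m

Choose R_B as the redundant. The primary structure is the cantilever fixed at A.
Downward deflection at the released point B due to the loads:
  clockwise couple 57.5 at a = 2.1: M₀a(2L − a)/(2EI) = 507.1/EI
  point load 126 at a = 2.62: Pa²(3L − a)/(6EI) = 1893/EI
  δ_0 = 2400/EI
Flexibility coefficient — unit upward force at B: δ_{BB} = L³/(3EI) = 48.23/EI.
Compatibility at B: δ_0 − R_B·δ_{BB} = 0, so R_B = 2400/48.23 = 49.75 kN.
Moment equilibrium about A: M_A = Σ(load moments about A) − R_B·L = 387.6 − 49.75×5.25 = 126.4 kN·m.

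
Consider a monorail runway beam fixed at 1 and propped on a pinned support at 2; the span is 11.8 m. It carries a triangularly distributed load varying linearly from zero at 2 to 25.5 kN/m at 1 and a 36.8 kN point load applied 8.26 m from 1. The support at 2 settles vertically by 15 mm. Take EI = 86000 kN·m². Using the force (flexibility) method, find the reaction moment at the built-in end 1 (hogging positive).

M_1 = 323.8 kN·m

Remove the prop at 2; the released (primary) structure is a cantilever built in at 1.
Primary-structure tip deflection at 2 by superposition:
  triangular load, peak 25.5 at the fixed end: w₀L⁴/(30EI) = 16480/EI
  point load 36.8 at a = 8.26: Pa²(3L − a)/(6EI) = 11357/EI
  δ_0 = 27837/EI
Tip deflection under a unit load at 2: L³/(3EI) = 547.7/EI.
With EI = 86000 kN·m²: δ_0 = 0.32368 m and δ_{22} = 0.006368 m/kN.
Compatibility — the beam at 2 must follow the support down by 0.015 m: δ_0 − R_2·δ_{22} = 0.015, so R_2 = (0.32368 − 0.015)/0.006368 = 48.47 kN.
Moment equilibrium about 1: M_1 = Σ(load moments about 1) − R_2·L = 895.7 − 48.47×11.8 = 323.8 kN·m.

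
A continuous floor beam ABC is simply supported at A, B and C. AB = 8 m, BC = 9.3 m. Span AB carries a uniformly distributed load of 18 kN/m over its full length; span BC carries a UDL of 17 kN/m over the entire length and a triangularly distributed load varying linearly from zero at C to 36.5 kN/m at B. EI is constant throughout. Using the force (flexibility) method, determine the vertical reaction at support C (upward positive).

R_C = 105.7 kN

Release continuity at B by inserting a hinge; the redundant is the internal moment M_B. The primary structure is two simply-supported spans AB and BC.
End slopes at the hinge B, treating each span as simply supported:
  span AB: UDL 18: wL³/(24EI) = 384/EI
  span BC: UDL 17: wL³/(24EI) = 569.8/EI
  span BC: triangular load, peak 36.5: w₀L³/(45EI) = 652.4/EI
  relative rotation θ_0 = (384 + 1222)/EI = 1606/EI
A unit hogging moment at B produces rotation L₁/(3EI) + L₂/(3EI) = 5.767/EI.
Compatibility: M_B·(L₁+L₂)/(3EI) = θ_0, giving M_B = 278.5 kN·m (hogging).
Span BC, ΣM about C: R_B^{BC}·9.3 = 1787 + 278.5, so R_B^{BC} = 222.1 kN and R_C = 327.8 − 222.1 = 105.7 kN.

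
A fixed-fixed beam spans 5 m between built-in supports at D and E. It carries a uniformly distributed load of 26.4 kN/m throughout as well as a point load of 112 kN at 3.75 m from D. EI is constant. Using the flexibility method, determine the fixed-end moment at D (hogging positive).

Take the two fixed-end moments M_D, M_E as redundants; the released structure is the simple span DE.
Simple-span end rotations at D and E under the given loads:
  at D: UDL 26.4: wL³/(24EI) = 137.5/EI
  at E: UDL 26.4: wL³/(24EI) = 137.5/EI
  at D: point load 112 at a = 3.75: Pab(L + b)/(6LEI) = 109.4/EI
  at E: point load 112 at a = 3.75: Pab(L + a)/(6LEI) = 153.1/EI
  θ_D0 = 246.9/EI,  θ_E0 = 290.6/EI
Flexibility coefficients: a unit moment at one end gives L/(3EI) there and L/(6EI) at the far end, so f₁₁ = f₂₂ = 1.667/EI and f₁₂ = f₂₁ = 0.8333/EI.
Compatibility — zero rotation at each built-in end:
  1.667 M_D + 0.8333 M_E = 246.9
  0.8333 M_D + 1.667 M_E = 290.6
Solving the pair gives M_D = 81.25 kN·m and M_E = 133.8 kN·m (hogging).

M_D = 81.25 kN·m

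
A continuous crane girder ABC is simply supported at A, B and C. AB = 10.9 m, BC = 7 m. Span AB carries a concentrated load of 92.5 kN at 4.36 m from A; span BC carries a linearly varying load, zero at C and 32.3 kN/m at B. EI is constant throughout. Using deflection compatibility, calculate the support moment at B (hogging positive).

Insert a hinge at B; M_B is the redundant, and each span becomes simply supported.
Rotations at B on the released spans (each span's end-slope, ×1/EI):
  span AB: point load 92.5 at a = 4.36: Pab(L + a)/(6LEI) = 615.4/EI
  span BC: triangular load, peak 32.3: w₀L³/(45EI) = 246.2/EI
  relative rotation θ_0 = (615.4 + 246.2)/EI = 861.6/EI
A unit hogging moment at B produces rotation L₁/(3EI) + L₂/(3EI) = 5.967/EI.
Compatibility: M_B·(L₁+L₂)/(3EI) = θ_0, giving M_B = 144.4 kN·m (hogging).

M_B = 144.4 kN·m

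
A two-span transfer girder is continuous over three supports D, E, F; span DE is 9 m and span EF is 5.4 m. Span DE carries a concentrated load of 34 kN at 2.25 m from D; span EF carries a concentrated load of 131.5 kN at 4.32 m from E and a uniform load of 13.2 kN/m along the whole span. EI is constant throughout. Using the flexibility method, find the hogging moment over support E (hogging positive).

Insert a hinge at E; M_E is the redundant, and each span becomes simply supported.
Discontinuity in slope at E on the released structure — sum the simple-span end rotations:
  span DE: point load 34 at a = 2.25: Pab(L + a)/(6LEI) = 107.6/EI
  span EF: point load 131.5 at a = 4.32: Pab(L + b)/(6LEI) = 122.7/EI
  span EF: UDL 13.2: wL³/(24EI) = 86.61/EI
  relative rotation θ_0 = (107.6 + 209.3)/EI = 316.9/EI
A unit hogging moment at E produces rotation L₁/(3EI) + L₂/(3EI) = 4.8/EI.
Compatibility: M_E·(L₁+L₂)/(3EI) = θ_0, giving M_E = 66.02 kN·m (hogging).

M_E = 66.02 kN·m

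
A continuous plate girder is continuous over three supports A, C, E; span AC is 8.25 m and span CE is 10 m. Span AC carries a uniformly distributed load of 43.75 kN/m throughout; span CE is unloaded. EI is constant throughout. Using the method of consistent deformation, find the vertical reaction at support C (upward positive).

Insert a hinge at C; M_C is the redundant, and each span becomes simply supported.
Discontinuity in slope at C on the released structure — sum the simple-span end rotations:
  span AC: UDL 43.75: wL³/(24EI) = 1024/EI
  relative rotation θ_0 = (1024 + 0)/EI = 1024/EI
A unit hogging moment at C produces rotation L₁/(3EI) + L₂/(3EI) = 6.083/EI.
Slope continuity at C: θ_0 = M_C·6.083/EI, so M_C = 1024/6.083 = 168.3 kN·m (hogging).
Span AC, ΣM about A with M_C applied at C: R_C^{AC}·8.25 = 1489 + 168.3, so R_C^{AC} = 200.9 kN and R_A = 360.9 − 200.9 = 160.1 kN.
Span CE, ΣM about E: R_C^{CE}·10 = 0 + 168.3, so R_C^{CE} = 16.83 kN and R_E = 0 − 16.83 = -16.83 kN.
R_C = 200.9 + 16.83 = 217.7 kN.

R_C = 217.7 kN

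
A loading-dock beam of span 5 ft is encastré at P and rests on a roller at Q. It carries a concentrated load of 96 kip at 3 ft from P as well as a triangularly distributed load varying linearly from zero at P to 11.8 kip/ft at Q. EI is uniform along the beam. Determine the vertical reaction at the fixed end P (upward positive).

R_P = 67.8 kip

Remove the prop at Q; the released (primary) structure is a cantilever built in at P.
Downward deflection at the released point Q due to the loads:
  point load 96 at a = 3: Pa²(3L − a)/(6EI) = 1728/EI
  triangular load, peak 11.8 at the free end: 11w₀L⁴/(120EI) = 676/EI
  δ_0 = 2404/EI
Tip deflection under a unit load at Q: L³/(3EI) = 41.67/EI.
The prop prevents deflection at Q: R_Q = δ_0/δ_{QQ} = 2404/41.67 = 57.7 kip.
Vertical equilibrium: R_P = ΣP − R_Q = 125.5 − 57.7 = 67.8 kip.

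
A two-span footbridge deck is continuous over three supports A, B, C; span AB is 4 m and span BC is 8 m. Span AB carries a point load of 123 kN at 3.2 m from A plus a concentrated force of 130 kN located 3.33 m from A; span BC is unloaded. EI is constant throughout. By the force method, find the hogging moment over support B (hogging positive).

Insert a hinge at B; M_B is the redundant, and each span becomes simply supported.
Rotations at B on the released spans (each span's end-slope, ×1/EI):
  span AB: point load 123 at a = 3.2: Pab(L + a)/(6LEI) = 94.46/EI
  span AB: point load 130 at a = 3.33: Pab(L + a)/(6LEI) = 88.58/EI
  relative rotation θ_0 = (183 + 0)/EI = 183/EI
A unit hogging moment at B produces rotation L₁/(3EI) + L₂/(3EI) = 4/EI.
Compatibility: M_B·(L₁+L₂)/(3EI) = θ_0, giving M_B = 45.76 kN·m (hogging).

M_B = 45.76 kN·m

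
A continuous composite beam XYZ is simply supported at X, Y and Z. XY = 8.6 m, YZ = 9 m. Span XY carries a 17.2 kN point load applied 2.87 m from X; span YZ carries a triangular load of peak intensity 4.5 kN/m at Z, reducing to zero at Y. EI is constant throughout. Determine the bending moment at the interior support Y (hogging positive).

Take M_Y as the redundant. Released structure: two simple spans XY and YZ with a hinge at Y.
End slopes at the hinge Y, treating each span as simply supported:
  span XY: point load 17.2 at a = 2.87: Pab(L + a)/(6LEI) = 62.88/EI
  span YZ: triangular load, peak 4.5: 7w₀L³/(360EI) = 63.79/EI
  relative rotation θ_0 = (62.88 + 63.79)/EI = 126.7/EI
A unit hogging moment at Y produces rotation L₁/(3EI) + L₂/(3EI) = 5.867/EI.
Slope continuity at Y: θ_0 = M_Y·5.867/EI, so M_Y = 126.7/5.867 = 21.59 kN·m (hogging).

M_Y = 21.59 kN·m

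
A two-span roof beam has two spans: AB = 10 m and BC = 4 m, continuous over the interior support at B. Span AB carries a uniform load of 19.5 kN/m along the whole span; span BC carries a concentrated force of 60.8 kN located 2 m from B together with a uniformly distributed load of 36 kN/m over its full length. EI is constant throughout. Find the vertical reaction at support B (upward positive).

R_B = 272.6 kN

Insert a hinge at B; M_B is the redundant, and each span becomes simply supported.
Discontinuity in slope at B on the released structure — sum the simple-span end rotations:
  span AB: UDL 19.5: wL³/(24EI) = 812.5/EI
  span BC: point load 60.8 at a = 2: Pab(L + b)/(6LEI) = 60.8/EI
  span BC: UDL 36: wL³/(24EI) = 96/EI
  relative rotation θ_0 = (812.5 + 156.8)/EI = 969.3/EI
A unit hogging moment at B produces rotation L₁/(3EI) + L₂/(3EI) = 4.667/EI.
Compatibility: M_B·(L₁+L₂)/(3EI) = θ_0, giving M_B = 207.7 kN·m (hogging).
Span AB, ΣM about A with M_B applied at B: R_B^{AB}·10 = 975 + 207.7, so R_B^{AB} = 118.3 kN and R_A = 195 − 118.3 = 76.73 kN.
Span BC, ΣM about C: R_B^{BC}·4 = 409.6 + 207.7, so R_B^{BC} = 154.3 kN and R_C = 204.8 − 154.3 = 50.47 kN.
R_B = 118.3 + 154.3 = 272.6 kN.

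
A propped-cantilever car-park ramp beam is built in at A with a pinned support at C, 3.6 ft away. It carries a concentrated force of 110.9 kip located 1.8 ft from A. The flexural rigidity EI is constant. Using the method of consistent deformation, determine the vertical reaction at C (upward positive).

R_C = 34.66 kip

Remove the prop at C; the released (primary) structure is a cantilever built in at A.
Free-end deflection of the primary structure under the applied loading (downward +):
  point load 110.9 at a = 1.8: Pa²(3L − a)/(6EI) = 539/EI
Tip deflection under a unit load at C: L³/(3EI) = 15.55/EI.
The prop prevents deflection at C: R_C = δ_0/δ_{CC} = 539/15.55 = 34.66 kip.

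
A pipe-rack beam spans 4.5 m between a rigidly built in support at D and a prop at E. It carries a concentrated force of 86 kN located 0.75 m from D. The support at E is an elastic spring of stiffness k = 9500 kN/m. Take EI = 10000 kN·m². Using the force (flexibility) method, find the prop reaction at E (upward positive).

Release the roller at E. Primary structure: cantilever fixed at D.
Downward deflection at the released point E due to the loads:
  point load 86 at a = 0.75: Pa²(3L − a)/(6EI) = 102.8/EI
Tip deflection under a unit load at E: L³/(3EI) = 30.38/EI.
With EI = 10000 kN·m²: δ_0 = 0.01028 m and δ_{EE} = 0.003037 m/kN.
Compatibility — the spring shortens by R_E/k under the reaction it provides: δ_0 − R_E·δ_{EE} = R_E/k. With 1/k = 0.000105 m/kN, R_E = δ_0 / (δ_{EE} + 1/k) = 0.01028 / (0.003037 + 0.000105) = 3.271 kN.

R_E = 3.271 kN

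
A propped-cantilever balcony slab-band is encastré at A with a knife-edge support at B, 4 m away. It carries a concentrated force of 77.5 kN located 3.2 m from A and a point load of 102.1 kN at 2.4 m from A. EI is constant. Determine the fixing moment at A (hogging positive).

Remove the prop at B; the released (primary) structure is a cantilever built in at A.
Deflection at B on the released cantilever, summing each load's contribution:
  point load 77.5 at a = 3.2: Pa²(3L − a)/(6EI) = 1164/EI
  point load 102.1 at a = 2.4: Pa²(3L − a)/(6EI) = 941/EI
  δ_0 = 2105/EI
Flexibility coefficient — unit upward force at B: δ_{BB} = L³/(3EI) = 21.33/EI.
Compatibility at B: δ_0 − R_B·δ_{BB} = 0, so R_B = 2105/21.33 = 98.67 kN.
Moment equilibrium about A: M_A = Σ(load moments about A) − R_B·L = 493 − 98.67×4 = 98.37 kN·m.

M_A = 98.37 kN·m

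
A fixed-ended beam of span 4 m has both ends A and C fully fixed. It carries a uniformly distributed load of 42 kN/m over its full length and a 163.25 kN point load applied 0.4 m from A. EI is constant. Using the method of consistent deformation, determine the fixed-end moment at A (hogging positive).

Release both end moments; the primary structure is a simply-supported span AC with redundants M_A and M_C.
End rotations of the released simple span under the applied load (×1/EI):
  at A: UDL 42: wL³/(24EI) = 112/EI
  at C: UDL 42: wL³/(24EI) = 112/EI
  at A: point load 163.25 at a = 0.4: Pab(L + b)/(6LEI) = 74.44/EI
  at C: point load 163.25 at a = 0.4: Pab(L + a)/(6LEI) = 43.1/EI
  θ_A0 = 186.4/EI,  θ_C0 = 155.1/EI
Flexibility coefficients: a unit moment at one end gives L/(3EI) there and L/(6EI) at the far end, so f₁₁ = f₂₂ = 1.333/EI and f₁₂ = f₂₁ = 0.6667/EI.
Compatibility — zero rotation at each built-in end:
  1.333 M_A + 0.6667 M_C = 186.4
  0.6667 M_A + 1.333 M_C = 155.1
Solving the pair gives M_A = 108.9 kN·m and M_C = 61.88 kN·m (hogging).

M_A = 108.9 kN·m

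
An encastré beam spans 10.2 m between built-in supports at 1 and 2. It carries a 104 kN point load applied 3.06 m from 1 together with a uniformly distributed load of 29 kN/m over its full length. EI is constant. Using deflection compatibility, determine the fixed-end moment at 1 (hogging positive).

M_1 = 407.4 kN·m

Take the two fixed-end moments M_1, M_2 as redundants; the released structure is the simple span 12.
End rotations of the released simple span under the applied load (×1/EI):
  at 1: point load 104 at a = 3.06: Pab(L + b)/(6LEI) = 643.8/EI
  at 2: point load 104 at a = 3.06: Pab(L + a)/(6LEI) = 492.3/EI
  at 1: UDL 29: wL³/(24EI) = 1282/EI
  at 2: UDL 29: wL³/(24EI) = 1282/EI
  θ_10 = 1926/EI,  θ_20 = 1775/EI
Flexibility coefficients: a unit moment at one end gives L/(3EI) there and L/(6EI) at the far end, so f₁₁ = f₂₂ = 3.4/EI and f₁₂ = f₂₁ = 1.7/EI.
Compatibility — zero rotation at each built-in end:
  3.4 M_1 + 1.7 M_2 = 1926
  1.7 M_1 + 3.4 M_2 = 1775
Solving the pair gives M_1 = 407.4 kN·m and M_2 = 318.3 kN·m (hogging).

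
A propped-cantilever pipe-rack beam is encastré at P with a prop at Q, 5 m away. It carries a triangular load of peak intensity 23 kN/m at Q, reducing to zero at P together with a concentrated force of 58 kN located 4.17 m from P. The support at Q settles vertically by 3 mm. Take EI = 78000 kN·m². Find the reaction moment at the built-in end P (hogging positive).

Take the reaction at Q as the redundant and release it; the primary structure is a cantilever fixed at P.
Primary-structure tip deflection at Q by superposition:
  triangular load, peak 23 at the free end: 11w₀L⁴/(120EI) = 1318/EI
  point load 58 at a = 4.17: Pa²(3L − a)/(6EI) = 1820/EI
  δ_0 = 3138/EI
Tip deflection under a unit load at Q: L³/(3EI) = 41.67/EI.
With EI = 78000 kN·m²: δ_0 = 0.040233 m and δ_{QQ} = 0.000534 m/kN.
Compatibility — the beam at Q must follow the support down by 0.003 m: δ_0 − R_Q·δ_{QQ} = 0.003, so R_Q = (0.040233 − 0.003)/0.000534 = 69.7 kN.
Moment equilibrium about P: M_P = Σ(load moments about P) − R_Q·L = 433.5 − 69.7×5 = 85.03 kN·m.

M_P = 85.03 kN·m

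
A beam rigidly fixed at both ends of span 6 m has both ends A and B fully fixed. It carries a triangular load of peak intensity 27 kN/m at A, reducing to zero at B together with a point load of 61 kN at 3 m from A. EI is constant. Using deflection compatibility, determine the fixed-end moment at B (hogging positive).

M_B = 78.15 kN·m

Release both end moments; the primary structure is a simply-supported span AB with redundants M_A and M_B.
On the primary (simply-supported) span, the end slopes from the loading are:
  at A: triangular load, peak 27: w₀L³/(45EI) = 129.6/EI
  at B: triangular load, peak 27: 7w₀L³/(360EI) = 113.4/EI
  at A: point load 61 at a = 3: Pab(L + b)/(6LEI) = 137.2/EI
  at B: point load 61 at a = 3: Pab(L + a)/(6LEI) = 137.2/EI
  θ_A0 = 266.9/EI,  θ_B0 = 250.7/EI
Flexibility coefficients: a unit moment at one end gives L/(3EI) there and L/(6EI) at the far end, so f₁₁ = f₂₂ = 2/EI and f₁₂ = f₂₁ = 1/EI.
Compatibility — zero rotation at each built-in end:
  2 M_A + 1 M_B = 266.9
  1 M_A + 2 M_B = 250.7
Solving the pair gives M_A = 94.35 kN·m and M_B = 78.15 kN·m (hogging).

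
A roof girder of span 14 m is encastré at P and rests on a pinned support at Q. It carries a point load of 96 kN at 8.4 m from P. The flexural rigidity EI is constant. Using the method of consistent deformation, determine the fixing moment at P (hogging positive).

M_P = 225.8 kN·m

Release the roller at Q. Primary structure: cantilever fixed at P.
Free-end deflection of the primary structure under the applied loading (downward +):
  point load 96 at a = 8.4: Pa²(3L − a)/(6EI) = 37933/EI
Tip deflection under a unit load at Q: L³/(3EI) = 914.7/EI.
The prop prevents deflection at Q: R_Q = δ_0/δ_{QQ} = 37933/914.7 = 41.47 kN.
Moment equilibrium about P: M_P = Σ(load moments about P) − R_Q·L = 806.4 − 41.47×14 = 225.8 kN·m.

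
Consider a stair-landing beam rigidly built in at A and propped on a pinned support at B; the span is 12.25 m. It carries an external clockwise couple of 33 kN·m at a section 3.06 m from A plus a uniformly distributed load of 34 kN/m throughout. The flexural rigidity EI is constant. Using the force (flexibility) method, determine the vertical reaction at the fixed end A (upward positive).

Take the reaction at B as the redundant and release it; the primary structure is a cantilever fixed at A.
Deflection at B on the released cantilever, summing each load's contribution:
  clockwise couple 33 at a = 3.06: M₀a(2L − a)/(2EI) = 1083/EI
  UDL 34: wL⁴/(8EI) = 95705/EI
  δ_0 = 96787/EI
Tip deflection under a unit load at B: L³/(3EI) = 612.8/EI.
The prop prevents deflection at B: R_B = δ_0/δ_{BB} = 96787/612.8 = 158 kN.
Vertical equilibrium: R_A = ΣP − R_B = 416.5 − 158 = 258.5 kN.

R_A = 258.5 kN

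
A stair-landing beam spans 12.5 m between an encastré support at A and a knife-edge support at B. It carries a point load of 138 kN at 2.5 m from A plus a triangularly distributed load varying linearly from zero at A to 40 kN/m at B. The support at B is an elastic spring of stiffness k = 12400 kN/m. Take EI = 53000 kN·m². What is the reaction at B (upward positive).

R_B = 144.3 kN

Release the roller at B. Primary structure: cantilever fixed at A.
Primary-structure tip deflection at B by superposition:
  point load 138 at a = 2.5: Pa²(3L − a)/(6EI) = 5031/EI
  triangular load, peak 40 at the free end: 11w₀L⁴/(120EI) = 89518/EI
  δ_0 = 94549/EI
Flexibility coefficient — unit upward force at B: δ_{BB} = L³/(3EI) = 651/EI.
With EI = 53000 kN·m²: δ_0 = 1.784 m and δ_{BB} = 0.012284 m/kN.
Compatibility — the spring shortens by R_B/k under the reaction it provides: δ_0 − R_B·δ_{BB} = R_B/k. With 1/k = 0.000081 m/kN, R_B = δ_0 / (δ_{BB} + 1/k) = 1.784 / (0.012284 + 0.000081) = 144.3 kN.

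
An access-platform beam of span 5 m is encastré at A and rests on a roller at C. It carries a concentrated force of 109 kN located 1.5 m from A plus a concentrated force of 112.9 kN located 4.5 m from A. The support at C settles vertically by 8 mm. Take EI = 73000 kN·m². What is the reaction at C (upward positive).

Remove the prop at C; the released (primary) structure is a cantilever built in at A.
Free-end deflection of the primary structure under the applied loading (downward +):
  point load 109 at a = 1.5: Pa²(3L − a)/(6EI) = 551.8/EI
  point load 112.9 at a = 4.5: Pa²(3L − a)/(6EI) = 4001/EI
  δ_0 = 4553/EI
Flexibility coefficient — unit upward force at C: δ_{CC} = L³/(3EI) = 41.67/EI.
With EI = 73000 kN·m²: δ_0 = 0.062366 m and δ_{CC} = 0.000571 m/kN.
Compatibility — the beam at C must follow the support down by 0.008 m: δ_0 − R_C·δ_{CC} = 0.008, so R_C = (0.062366 − 0.008)/0.000571 = 95.25 kN.

R_C = 95.25 kN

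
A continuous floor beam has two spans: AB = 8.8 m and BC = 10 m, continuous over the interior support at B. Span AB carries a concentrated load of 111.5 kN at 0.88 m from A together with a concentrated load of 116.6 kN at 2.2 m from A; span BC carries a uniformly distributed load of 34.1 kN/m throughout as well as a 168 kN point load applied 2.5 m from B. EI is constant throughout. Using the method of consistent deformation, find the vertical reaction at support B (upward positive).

Release continuity at B by inserting a hinge; the redundant is the internal moment M_B. The primary structure is two simply-supported spans AB and BC.
Discontinuity in slope at B on the released structure — sum the simple-span end rotations:
  span AB: point load 111.5 at a = 0.88: Pab(L + a)/(6LEI) = 142.5/EI
  span AB: point load 116.6 at a = 2.2: Pab(L + a)/(6LEI) = 352.7/EI
  span BC: UDL 34.1: wL³/(24EI) = 1421/EI
  span BC: point load 168 at a = 2.5: Pab(L + b)/(6LEI) = 918.8/EI
  relative rotation θ_0 = (495.2 + 2340)/EI = 2835/EI
A unit hogging moment at B produces rotation L₁/(3EI) + L₂/(3EI) = 6.267/EI.
Slope continuity at B: θ_0 = M_B·6.267/EI, so M_B = 2835/6.267 = 452.4 kN·m (hogging).
Span AB, ΣM about A with M_B applied at B: R_B^{AB}·8.8 = 354.6 + 452.4, so R_B^{AB} = 91.7 kN and R_A = 228.1 − 91.7 = 136.4 kN.
Span BC, ΣM about C: R_B^{BC}·10 = 2965 + 452.4, so R_B^{BC} = 341.7 kN and R_C = 509 − 341.7 = 167.3 kN.
R_B = 91.7 + 341.7 = 433.4 kN.

R_B = 433.4 kN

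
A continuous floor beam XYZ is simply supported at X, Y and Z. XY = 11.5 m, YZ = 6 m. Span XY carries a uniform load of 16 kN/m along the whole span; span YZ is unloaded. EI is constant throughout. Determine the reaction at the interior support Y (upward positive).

Take M_Y as the redundant. Released structure: two simple spans XY and YZ with a hinge at Y.
Discontinuity in slope at Y on the released structure — sum the simple-span end rotations:
  span XY: UDL 16: wL³/(24EI) = 1014/EI
  relative rotation θ_0 = (1014 + 0)/EI = 1014/EI
A unit hogging moment at Y produces rotation L₁/(3EI) + L₂/(3EI) = 5.833/EI.
Compatibility: M_Y·(L₁+L₂)/(3EI) = θ_0, giving M_Y = 173.8 kN·m (hogging).
Span XY, ΣM about X with M_Y applied at Y: R_Y^{XY}·11.5 = 1058 + 173.8, so R_Y^{XY} = 107.1 kN and R_X = 184 − 107.1 = 76.89 kN.
Span YZ, ΣM about Z: R_Y^{YZ}·6 = 0 + 173.8, so R_Y^{YZ} = 28.97 kN and R_Z = 0 − 28.97 = -28.97 kN.
R_Y = 107.1 + 28.97 = 136.1 kN.

R_Y = 136.1 kN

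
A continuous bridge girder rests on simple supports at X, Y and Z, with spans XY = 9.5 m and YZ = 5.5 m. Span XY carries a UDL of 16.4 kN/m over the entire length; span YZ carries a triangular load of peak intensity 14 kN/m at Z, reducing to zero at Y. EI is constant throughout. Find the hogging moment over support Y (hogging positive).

Insert a hinge at Y; M_Y is the redundant, and each span becomes simply supported.
End slopes at the hinge Y, treating each span as simply supported:
  span XY: UDL 16.4: wL³/(24EI) = 585.9/EI
  span YZ: triangular load, peak 14: 7w₀L³/(360EI) = 45.29/EI
  relative rotation θ_0 = (585.9 + 45.29)/EI = 631.2/EI
A unit hogging moment at Y produces rotation L₁/(3EI) + L₂/(3EI) = 5/EI.
Slope continuity at Y: θ_0 = M_Y·5/EI, so M_Y = 631.2/5 = 126.2 kN·m (hogging).

M_Y = 126.2 kN·m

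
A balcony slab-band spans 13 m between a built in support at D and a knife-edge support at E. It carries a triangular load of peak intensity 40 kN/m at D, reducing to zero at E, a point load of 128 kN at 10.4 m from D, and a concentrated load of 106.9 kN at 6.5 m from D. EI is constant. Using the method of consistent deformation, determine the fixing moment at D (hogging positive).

Choose R_E as the redundant. The primary structure is the cantilever fixed at D.
Free-end deflection of the primary structure under the applied loading (downward +):
  triangular load, peak 40 at the fixed end: w₀L⁴/(30EI) = 38081/EI
  point load 128 at a = 10.4: Pa²(3L − a)/(6EI) = 65992/EI
  point load 106.9 at a = 6.5: Pa²(3L − a)/(6EI) = 24465/EI
  δ_0 = 128538/EI
Tip deflection under a unit load at E: L³/(3EI) = 732.3/EI.
Compatibility at E: δ_0 − R_E·δ_{EE} = 0, so R_E = 128538/732.3 = 175.5 kN.
Moment equilibrium about D: M_D = Σ(load moments about D) − R_E·L = 3153 − 175.5×13 = 871 kN·m.

M_D = 871 kN·m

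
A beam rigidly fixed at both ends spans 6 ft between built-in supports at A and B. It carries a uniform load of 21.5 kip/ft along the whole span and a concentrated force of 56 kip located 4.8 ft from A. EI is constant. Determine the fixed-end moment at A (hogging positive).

Take the two fixed-end moments M_A, M_B as redundants; the released structure is the simple span AB.
End rotations of the released simple span under the applied load (×1/EI):
  at A: UDL 21.5: wL³/(24EI) = 193.5/EI
  at B: UDL 21.5: wL³/(24EI) = 193.5/EI
  at A: point load 56 at a = 4.8: Pab(L + b)/(6LEI) = 64.51/EI
  at B: point load 56 at a = 4.8: Pab(L + a)/(6LEI) = 96.77/EI
  θ_A0 = 258/EI,  θ_B0 = 290.3/EI
Flexibility coefficients: a unit moment at one end gives L/(3EI) there and L/(6EI) at the far end, so f₁₁ = f₂₂ = 2/EI and f₁₂ = f₂₁ = 1/EI.
Compatibility — zero rotation at each built-in end:
  2 M_A + 1 M_B = 258
  1 M_A + 2 M_B = 290.3
Solving the pair gives M_A = 75.25 kip·ft and M_B = 107.5 kip·ft (hogging).

M_A = 75.25 kip·ft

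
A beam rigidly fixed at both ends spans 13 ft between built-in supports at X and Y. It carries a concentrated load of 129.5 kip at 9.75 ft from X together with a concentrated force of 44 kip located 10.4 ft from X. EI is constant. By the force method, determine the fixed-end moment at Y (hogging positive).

Take the two fixed-end moments M_X, M_Y as redundants; the released structure is the simple span XY.
On the primary (simply-supported) span, the end slopes from the loading are:
  at X: point load 129.5 at a = 9.75: Pab(L + b)/(6LEI) = 854.9/EI
  at Y: point load 129.5 at a = 9.75: Pab(L + a)/(6LEI) = 1197/EI
  at X: point load 44 at a = 10.4: Pab(L + b)/(6LEI) = 238/EI
  at Y: point load 44 at a = 10.4: Pab(L + a)/(6LEI) = 356.9/EI
  θ_X0 = 1093/EI,  θ_Y0 = 1554/EI
Flexibility coefficients: a unit moment at one end gives L/(3EI) there and L/(6EI) at the far end, so f₁₁ = f₂₂ = 4.333/EI and f₁₂ = f₂₁ = 2.167/EI.
Compatibility — zero rotation at each built-in end:
  4.333 M_X + 2.167 M_Y = 1093
  2.167 M_X + 4.333 M_Y = 1554
Solving the pair gives M_X = 97.22 kip·ft and M_Y = 310 kip·ft (hogging).

M_Y = 310 kip·ft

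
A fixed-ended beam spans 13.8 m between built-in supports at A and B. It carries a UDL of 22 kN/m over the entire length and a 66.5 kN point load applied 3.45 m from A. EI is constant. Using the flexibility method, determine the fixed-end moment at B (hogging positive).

M_B = 392.2 kN·m

Release both end moments; the primary structure is a simply-supported span AB with redundants M_A and M_B.
Simple-span end rotations at A and B under the given loads:
  at A: UDL 22: wL³/(24EI) = 2409/EI
  at B: UDL 22: wL³/(24EI) = 2409/EI
  at A: point load 66.5 at a = 3.45: Pab(L + b)/(6LEI) = 692.6/EI
  at B: point load 66.5 at a = 3.45: Pab(L + a)/(6LEI) = 494.7/EI
  θ_A0 = 3102/EI,  θ_B0 = 2904/EI
Flexibility coefficients: a unit moment at one end gives L/(3EI) there and L/(6EI) at the far end, so f₁₁ = f₂₂ = 4.6/EI and f₁₂ = f₂₁ = 2.3/EI.
Compatibility — zero rotation at each built-in end:
  4.6 M_A + 2.3 M_B = 3102
  2.3 M_A + 4.6 M_B = 2904
Solving the pair gives M_A = 478.2 kN·m and M_B = 392.2 kN·m (hogging).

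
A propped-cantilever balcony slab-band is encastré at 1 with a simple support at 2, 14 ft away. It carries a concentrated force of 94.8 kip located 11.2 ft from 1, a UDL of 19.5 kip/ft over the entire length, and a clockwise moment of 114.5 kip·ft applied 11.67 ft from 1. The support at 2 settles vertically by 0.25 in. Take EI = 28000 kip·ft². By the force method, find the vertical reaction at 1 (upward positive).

Take the reaction at 2 as the redundant and release it; the primary structure is a cantilever fixed at 1.
Downward deflection at the released point 2 due to the loads:
  point load 94.8 at a = 11.2: Pa²(3L − a)/(6EI) = 61044/EI
  UDL 19.5: wL⁴/(8EI) = 93639/EI
  clockwise couple 114.5 at a = 11.67: M₀a(2L − a)/(2EI) = 10910/EI
  δ_0 = 165593/EI
Flexibility coefficient — unit upward force at 2: δ_{22} = L³/(3EI) = 914.7/EI.
With EI = 28000 kip·ft²: δ_0 = 5.914 ft and δ_{22} = 0.032667 ft/kip.
Compatibility — the beam at 2 must follow the support down by 0.02083 ft: δ_0 − R_2·δ_{22} = 0.02083, so R_2 = (5.914 − 0.02083)/0.032667 = 180.4 kip.
Vertical equilibrium: R_1 = ΣP − R_2 = 367.8 − 180.4 = 187.4 kip.

R_1 = 187.4 kip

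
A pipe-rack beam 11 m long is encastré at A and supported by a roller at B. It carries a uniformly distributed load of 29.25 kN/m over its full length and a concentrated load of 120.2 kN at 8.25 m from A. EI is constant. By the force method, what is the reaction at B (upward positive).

R_B = 196.7 kN

Choose R_B as the redundant. The primary structure is the cantilever fixed at A.
Deflection at B on the released cantilever, summing each load's contribution:
  UDL 29.25: wL⁴/(8EI) = 53531/EI
  point load 120.2 at a = 8.25: Pa²(3L − a)/(6EI) = 33747/EI
  δ_0 = 87278/EI
Tip deflection under a unit load at B: L³/(3EI) = 443.7/EI.
Compatibility at B: δ_0 − R_B·δ_{BB} = 0, so R_B = 87278/443.7 = 196.7 kN.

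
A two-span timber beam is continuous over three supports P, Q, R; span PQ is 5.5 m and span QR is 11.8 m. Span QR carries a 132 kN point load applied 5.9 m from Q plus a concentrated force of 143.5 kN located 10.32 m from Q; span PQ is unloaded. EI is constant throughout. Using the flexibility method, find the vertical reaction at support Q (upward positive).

Release continuity at Q by inserting a hinge; the redundant is the internal moment M_Q. The primary structure is two simply-supported spans PQ and QR.
End slopes at the hinge Q, treating each span as simply supported:
  span QR: point load 132 at a = 5.9: Pab(L + b)/(6LEI) = 1149/EI
  span QR: point load 143.5 at a = 10.32: Pab(L + b)/(6LEI) = 411.1/EI
  relative rotation θ_0 = (0 + 1560)/EI = 1560/EI
A unit hogging moment at Q produces rotation L₁/(3EI) + L₂/(3EI) = 5.767/EI.
Slope continuity at Q: θ_0 = M_Q·5.767/EI, so M_Q = 1560/5.767 = 270.5 kN·m (hogging).
Span PQ, ΣM about P with M_Q applied at Q: R_Q^{PQ}·5.5 = 0 + 270.5, so R_Q^{PQ} = 49.18 kN and R_P = 0 − 49.18 = -49.18 kN.
Span QR, ΣM about R: R_Q^{QR}·11.8 = 991.2 + 270.5, so R_Q^{QR} = 106.9 kN and R_R = 275.5 − 106.9 = 168.6 kN.
R_Q = 49.18 + 106.9 = 156.1 kN.

R_Q = 156.1 kN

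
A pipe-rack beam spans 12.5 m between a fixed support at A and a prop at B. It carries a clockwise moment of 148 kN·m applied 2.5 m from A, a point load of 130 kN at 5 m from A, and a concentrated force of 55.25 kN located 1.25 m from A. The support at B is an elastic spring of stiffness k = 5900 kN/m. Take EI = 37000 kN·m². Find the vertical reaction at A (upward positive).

R_A = 151.3 kN

Choose R_B as the redundant. The primary structure is the cantilever fixed at A.
Downward deflection at the released point B due to the loads:
  clockwise couple 148 at a = 2.5: M₀a(2L − a)/(2EI) = 4162/EI
  point load 130 at a = 5: Pa²(3L − a)/(6EI) = 17604/EI
  point load 55.25 at a = 1.25: Pa²(3L − a)/(6EI) = 521.6/EI
  δ_0 = 22288/EI
Flexibility coefficient — unit upward force at B: δ_{BB} = L³/(3EI) = 651/EI.
With EI = 37000 kN·m²: δ_0 = 0.60238 m and δ_{BB} = 0.017596 m/kN.
Compatibility — the spring shortens by R_B/k under the reaction it provides: δ_0 − R_B·δ_{BB} = R_B/k. With 1/k = 0.000169 m/kN, R_B = δ_0 / (δ_{BB} + 1/k) = 0.60238 / (0.017596 + 0.000169) = 33.91 kN.
Vertical equilibrium: R_A = ΣP − R_B = 185.2 − 33.91 = 151.3 kN.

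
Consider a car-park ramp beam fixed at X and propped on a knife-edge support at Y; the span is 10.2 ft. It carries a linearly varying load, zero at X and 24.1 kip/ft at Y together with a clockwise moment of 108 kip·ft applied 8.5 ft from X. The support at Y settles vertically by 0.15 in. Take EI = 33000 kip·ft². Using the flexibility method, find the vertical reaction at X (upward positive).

Choose R_Y as the redundant. The primary structure is the cantilever fixed at X.
Deflection at Y on the released cantilever, summing each load's contribution:
  triangular load, peak 24.1 at the free end: 11w₀L⁴/(120EI) = 23913/EI
  clockwise couple 108 at a = 8.5: M₀a(2L − a)/(2EI) = 5462/EI
  δ_0 = 29375/EI
Flexibility coefficient — unit upward force at Y: δ_{YY} = L³/(3EI) = 353.7/EI.
With EI = 33000 kip·ft²: δ_0 = 0.89015 ft and δ_{YY} = 0.010719 ft/kip.
Compatibility — the beam at Y must follow the support down by 0.0125 ft: δ_0 − R_Y·δ_{YY} = 0.0125, so R_Y = (0.89015 − 0.0125)/0.010719 = 81.88 kip.
Vertical equilibrium: R_X = ΣP − R_Y = 122.9 − 81.88 = 41.03 kip.

R_X = 41.03 kip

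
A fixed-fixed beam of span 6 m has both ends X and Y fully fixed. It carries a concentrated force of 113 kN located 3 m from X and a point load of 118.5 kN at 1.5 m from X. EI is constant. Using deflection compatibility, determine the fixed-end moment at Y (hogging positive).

M_Y = 118.1 kN·m

Take the two fixed-end moments M_X, M_Y as redundants; the released structure is the simple span XY.
On the primary (simply-supported) span, the end slopes from the loading are:
  at X: point load 113 at a = 3: Pab(L + b)/(6LEI) = 254.2/EI
  at Y: point load 113 at a = 3: Pab(L + a)/(6LEI) = 254.2/EI
  at X: point load 118.5 at a = 1.5: Pab(L + b)/(6LEI) = 233.3/EI
  at Y: point load 118.5 at a = 1.5: Pab(L + a)/(6LEI) = 166.6/EI
  θ_X0 = 487.5/EI,  θ_Y0 = 420.9/EI
Flexibility coefficients: a unit moment at one end gives L/(3EI) there and L/(6EI) at the far end, so f₁₁ = f₂₂ = 2/EI and f₁₂ = f₂₁ = 1/EI.
Compatibility — zero rotation at each built-in end:
  2 M_X + 1 M_Y = 487.5
  1 M_X + 2 M_Y = 420.9
Solving the pair gives M_X = 184.7 kN·m and M_Y = 118.1 kN·m (hogging).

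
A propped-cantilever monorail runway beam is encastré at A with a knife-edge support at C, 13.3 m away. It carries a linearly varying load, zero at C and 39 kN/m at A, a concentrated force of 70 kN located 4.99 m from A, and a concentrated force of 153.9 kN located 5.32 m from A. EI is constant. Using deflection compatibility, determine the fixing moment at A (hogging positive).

Release the roller at C. Primary structure: cantilever fixed at A.
Free-end deflection of the primary structure under the applied loading (downward +):
  triangular load, peak 39 at the fixed end: w₀L⁴/(30EI) = 40677/EI
  point load 70 at a = 4.99: Pa²(3L − a)/(6EI) = 10141/EI
  point load 153.9 at a = 5.32: Pa²(3L − a)/(6EI) = 25104/EI
  δ_0 = 75922/EI
Tip deflection under a unit load at C: L³/(3EI) = 784.2/EI.
Compatibility at C: δ_0 − R_C·δ_{CC} = 0, so R_C = 75922/784.2 = 96.81 kN.
Moment equilibrium about A: M_A = Σ(load moments about A) − R_C·L = 2318 − 96.81×13.3 = 1030 kN·m.

M_A = 1030 kN·m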